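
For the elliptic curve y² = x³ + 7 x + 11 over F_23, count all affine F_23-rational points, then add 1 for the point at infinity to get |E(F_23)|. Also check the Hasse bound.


Affine points = {(3, 6), (3, 17), (6, 4), (6, 19), (7, 9), (7, 14), (8, 2), (8, 21), (10, 0), (11, 4), (11, 19), (12, 11), (12, 12), (14, 1), (14, 22), (15, 8), (15, 15), (17, 11), (17, 12), (18, 9), (18, 14), (20, 3), (20, 20), (21, 9), (21, 14), (22, 7), (22, 16)}; affine count = 27; |E(F_23)| = 28.

Discriminant check: Δ ∝ 4a³ + 27b² = 4·7³ + 27·11² = 4·343 + 27·121 ≡ 16 (mod 23). Nonzero ⇒ E is nonsingular.
For each x ∈ F_23, compute rhs = x³ + 7·x + 11 mod 23, then count y ∈ F_23 with y² ≡ rhs.
  x = 0: rhs = 11, matching y values: none (0 points).
  x = 1: rhs = 19, matching y values: none (0 points).
  x = 2: rhs = 10, matching y values: none (0 points).
  x = 3: rhs = 13, matching y values: 6, 17 (2 points).
  x = 4: rhs = 11, matching y values: none (0 points).
  x = 5: rhs = 10, matching y values: none (0 points).
  x = 6: rhs = 16, matching y values: 4, 19 (2 points).
  x = 7: rhs = 12, matching y values: 9, 14 (2 points).
  x = 8: rhs = 4, matching y values: 2, 21 (2 points).
  x = 9: rhs = 21, matching y values: none (0 points).
  x = 10: rhs = 0, matching y values: 0 (1 points).
  x = 11: rhs = 16, matching y values: 4, 19 (2 points).
  x = 12: rhs = 6, matching y values: 11, 12 (2 points).
  x = 13: rhs = 22, matching y values: none (0 points).
  x = 14: rhs = 1, matching y values: 1, 22 (2 points).
  x = 15: rhs = 18, matching y values: 8, 15 (2 points).
  x = 16: rhs = 10, matching y values: none (0 points).
  x = 17: rhs = 6, matching y values: 11, 12 (2 points).
  x = 18: rhs = 12, matching y values: 9, 14 (2 points).
  x = 19: rhs = 11, matching y values: none (0 points).
  x = 20: rhs = 9, matching y values: 3, 20 (2 points).
  x = 21: rhs = 12, matching y values: 9, 14 (2 points).
  x = 22: rhs = 3, matching y values: 7, 16 (2 points).
Total affine count: 27.
Full point count |E(F_23)| = 27 + 1 = 28.
Hasse bound: |28 − (23+1)| = |4| = 4 ≤ 2√23 ≈ 9.5917 ✓.


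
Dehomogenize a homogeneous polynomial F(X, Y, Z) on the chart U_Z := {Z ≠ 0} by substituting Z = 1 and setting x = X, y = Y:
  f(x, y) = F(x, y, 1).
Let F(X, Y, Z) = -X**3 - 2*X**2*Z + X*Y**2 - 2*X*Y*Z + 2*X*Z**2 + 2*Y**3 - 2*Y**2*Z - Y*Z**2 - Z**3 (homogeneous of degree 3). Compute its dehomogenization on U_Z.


f(x, y) = -x**3 - 2*x**2 + x*y**2 - 2*x*y + 2*x + 2*y**3 - 2*y**2 - y - 1

On U_Z we set Z = 1. Each monomial c·X^i·Y^j·Z^k in F becomes c·x^i·y^j·1^k = c·x^i·y^j.
Substituting Z = 1: F(X, Y, 1) = -x**3 - 2*x**2 + x*y**2 - 2*x*y + 2*x + 2*y**3 - 2*y**2 - y - 1.
Note: deg(f) ≤ deg(F) = 3; strict inequality happens when F is divisible by Z (lost terms).


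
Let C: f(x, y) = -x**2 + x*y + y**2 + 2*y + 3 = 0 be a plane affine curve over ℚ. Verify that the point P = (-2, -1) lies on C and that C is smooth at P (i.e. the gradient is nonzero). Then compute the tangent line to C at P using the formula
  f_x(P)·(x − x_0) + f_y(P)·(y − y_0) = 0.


Tangent line at P: 3*x - 2*y + 4 = 0.

Step 1: f(-2, -1) = 0, so P lies on C.
Step 2: partial derivatives
  f_x(x, y) = -2*x + y, f_y(x, y) = x + 2*y + 2.
  f_x(P) = 3, f_y(P) = -2 (gradient nonzero, so P is smooth).
Step 3: tangent line at P: 3·(x − -2) + -2·(y − -1) = 0.
Expanding: 3*x - 2*y + 4 = 0.


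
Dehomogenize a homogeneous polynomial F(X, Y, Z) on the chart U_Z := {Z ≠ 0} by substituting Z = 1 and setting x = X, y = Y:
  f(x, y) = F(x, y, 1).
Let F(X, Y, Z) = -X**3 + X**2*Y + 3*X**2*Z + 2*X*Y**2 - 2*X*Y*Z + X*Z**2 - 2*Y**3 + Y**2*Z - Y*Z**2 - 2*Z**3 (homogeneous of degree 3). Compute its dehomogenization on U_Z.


f(x, y) = -x**3 + x**2*y + 3*x**2 + 2*x*y**2 - 2*x*y + x - 2*y**3 + y**2 - y - 2

On U_Z we set Z = 1. Each monomial c·X^i·Y^j·Z^k in F becomes c·x^i·y^j·1^k = c·x^i·y^j.
Substituting Z = 1: F(X, Y, 1) = -x**3 + x**2*y + 3*x**2 + 2*x*y**2 - 2*x*y + x - 2*y**3 + y**2 - y - 2.
Note: deg(f) ≤ deg(F) = 3; strict inequality happens when F is divisible by Z (lost terms).


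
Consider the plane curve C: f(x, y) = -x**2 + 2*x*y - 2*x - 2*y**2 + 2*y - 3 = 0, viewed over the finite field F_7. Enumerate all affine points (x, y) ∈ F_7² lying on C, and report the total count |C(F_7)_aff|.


Affine F_7-points: {(0, 2), (0, 6), (2, 1), (2, 2), (3, 5), (3, 6), (5, 1), (5, 5)}; count = 8.

For each of the 49 pairs (x, y) ∈ F_7², evaluate f(x, y) mod 7. Record the zeros.
  x = 0: [0↦4, 1↦4, 2↦0, 3↦6, 4↦1, 5↦6, 6↦0]  zeros at y ∈ {2, 6}
  x = 1: [0↦1, 1↦3, 2↦1, 3↦2, 4↦6, 5↦6, 6↦2]  zeros at y ∈ ∅
  x = 2: [0↦3, 1↦0, 2↦0, 3↦3, 4↦2, 5↦4, 6↦2]  zeros at y ∈ {1, 2}
  x = 3: [0↦3, 1↦2, 2↦4, 3↦2, 4↦3, 5↦0, 6↦0]  zeros at y ∈ {5, 6}
  x = 4: [0↦1, 1↦2, 2↦6, 3↦6, 4↦2, 5↦1, 6↦3]  zeros at y ∈ ∅
  x = 5: [0↦4, 1↦0, 2↦6, 3↦1, 4↦6, 5↦0, 6↦4]  zeros at y ∈ {1, 5}
  x = 6: [0↦5, 1↦3, 2↦4, 3↦1, 4↦1, 5↦4, 6↦3]  zeros at y ∈ ∅
Collecting zeros: affine points = {(0, 2), (0, 6), (2, 1), (2, 2), (3, 5), (3, 6), (5, 1), (5, 5)}.
Total count |C(F_7)_aff| = 8.


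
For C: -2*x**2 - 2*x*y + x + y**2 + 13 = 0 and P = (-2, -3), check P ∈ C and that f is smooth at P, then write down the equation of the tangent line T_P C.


Tangent line at P: 15*x - 2*y + 24 = 0.

Step 1: f(-2, -3) = 0, so P lies on C.
Step 2: partial derivatives
  f_x(x, y) = -4*x - 2*y + 1, f_y(x, y) = -2*x + 2*y.
  f_x(P) = 15, f_y(P) = -2 (gradient nonzero, so P is smooth).
Step 3: tangent line at P: 15·(x − -2) + -2·(y − -3) = 0.
Expanding: 15*x - 2*y + 24 = 0.


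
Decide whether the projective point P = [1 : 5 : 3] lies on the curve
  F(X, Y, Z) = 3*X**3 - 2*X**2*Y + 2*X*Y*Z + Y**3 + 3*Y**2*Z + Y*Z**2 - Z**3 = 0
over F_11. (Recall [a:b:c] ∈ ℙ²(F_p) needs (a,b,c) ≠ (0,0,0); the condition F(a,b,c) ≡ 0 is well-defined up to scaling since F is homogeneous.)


F(1,5,3) ≡ 6 (mod 11); P is NOT on the curve.

Evaluate F(1, 5, 3) term-by-term (mod 11).
  3*X**3 ↦ 3·1·1·1 = 3
  -2*X**2*Y ↦ -2·1·5·1 = -10
  2*X*Y*Z ↦ 2·1·5·3 = 30
  Y**3 ↦ 1·1·125·1 = 125
  3*Y**2*Z ↦ 3·1·25·3 = 225
  Y*Z**2 ↦ 1·1·5·9 = 45
  -Z**3 ↦ -1·1·1·27 = -27
Sum: F(1, 5, 3) = (3) + (-10) + (30) + (125) + (225) + (45) + (-27) = 391.
Reducing mod 11: 391 ≡ 6 (mod 11).
Since F(a, b, c) ≡ 6 ≠ 0 (mod 11), P does NOT lie on the curve.


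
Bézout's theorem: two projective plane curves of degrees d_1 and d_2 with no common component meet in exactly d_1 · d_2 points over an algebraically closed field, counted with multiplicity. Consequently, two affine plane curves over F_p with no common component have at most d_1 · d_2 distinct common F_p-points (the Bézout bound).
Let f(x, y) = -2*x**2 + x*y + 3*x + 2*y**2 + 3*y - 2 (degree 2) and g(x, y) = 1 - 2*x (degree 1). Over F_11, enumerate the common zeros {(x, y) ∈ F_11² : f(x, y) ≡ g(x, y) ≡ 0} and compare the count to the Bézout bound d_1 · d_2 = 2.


Common zeros: {(6, 3), (6, 9)}; count = 2; Bézout bound = 2.

deg(f) = 2, deg(g) = 1, so Bézout bound = 2.
Scan x ∈ F_11. For each x, list the y ∈ F_11 with f(x, y) ≡ 0 and those with g(x, y) ≡ 0 (mod 11); the common zeros in that column are the intersection.
  x = 0: f ≡ 0 at y ∈ {6, 9}; g ≡ 0 at y ∈ ∅; common: ∅.
  x = 1: f ≡ 0 at y ∈ ∅; g ≡ 0 at y ∈ ∅; common: ∅.
  x = 2: f ≡ 0 at y ∈ ∅; g ≡ 0 at y ∈ ∅; common: ∅.
  x = 3: f ≡ 0 at y ∈ {0, 8}; g ≡ 0 at y ∈ ∅; common: ∅.
  x = 4: f ≡ 0 at y ∈ {0, 2}; g ≡ 0 at y ∈ ∅; common: ∅.
  x = 5: f ≡ 0 at y ∈ ∅; g ≡ 0 at y ∈ ∅; common: ∅.
  x = 6: f ≡ 0 at y ∈ {3, 9}; g ≡ 0 at y ∈ {0, 1, 2, 3, 4, 5, 6, 7, 8, 9, 10}; common: {3, 9}.
  x = 7: f ≡ 0 at y ∈ ∅; g ≡ 0 at y ∈ ∅; common: ∅.
  x = 8: f ≡ 0 at y ∈ {3, 8}; g ≡ 0 at y ∈ ∅; common: ∅.
  x = 9: f ≡ 0 at y ∈ ∅; g ≡ 0 at y ∈ ∅; common: ∅.
  x = 10: f ≡ 0 at y ∈ {4, 6}; g ≡ 0 at y ∈ ∅; common: ∅.
Collecting: common zeros = {(6, 3), (6, 9)}, so the count is 2.
Comparison with the Bézout bound: 2 ≤ 2 = deg(f)·deg(g), as expected for curves with no common component (the bound is attained).


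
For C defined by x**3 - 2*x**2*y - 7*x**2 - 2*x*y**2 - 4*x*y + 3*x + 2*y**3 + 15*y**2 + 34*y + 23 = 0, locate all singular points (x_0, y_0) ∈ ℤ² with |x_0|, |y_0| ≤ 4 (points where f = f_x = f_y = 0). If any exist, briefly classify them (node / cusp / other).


Singular points: {(1, -2)}; classification: cusp.

Compute partial derivatives:
  f_x = 3*x**2 - 4*x*y - 14*x - 2*y**2 - 4*y + 3.
  f_y = -2*x**2 - 4*x*y - 4*x + 6*y**2 + 30*y + 34.
Scan x_0 ∈ {−4, ..., 4}. For each x_0, f_y(x_0, y) is a polynomial in y; find its integer roots y ∈ {−4, ..., 4}, then test f_x and f at those candidates.
  x = -4: f_y(-4, y) = 6*y**2 + 46*y + 18; no integer root y with |y| ≤ 4.
  x = -3: f_y(-3, y) = 6*y**2 + 42*y + 28; no integer root y with |y| ≤ 4.
  x = -2: f_y(-2, y) = 6*y**2 + 38*y + 34; no integer root y with |y| ≤ 4.
  x = -1: f_y(-1, y) = 6*y**2 + 34*y + 36; no integer root y with |y| ≤ 4.
  x = 0: f_y(0, y) = 6*y**2 + 30*y + 34; no integer root y with |y| ≤ 4.
  x = 1: f_y(1, y) = 6*y**2 + 26*y + 28; vanishes at y ∈ {-2}. (1, -2): f_x = 0, f = 0 — SINGULAR.
  x = 2: f_y(2, y) = 6*y**2 + 22*y + 18; no integer root y with |y| ≤ 4.
  x = 3: f_y(3, y) = 6*y**2 + 18*y + 4; no integer root y with |y| ≤ 4.
  x = 4: f_y(4, y) = 6*y**2 + 14*y - 14; no integer root y with |y| ≤ 4.
Only singular point on the grid: (1, -2).
Classify: substitute x = 1 + u, y = -2 + v and expand: f = u**3 - 2*u**2*v - 2*u*v**2 + 2*v**3 + v**2.
No constant or linear terms (consistent with a singular point). Quadratic part: v**2. Cubic part: u**3 - 2*u**2*v - 2*u*v**2 + 2*v**3.
The quadratic part v**2 is a perfect square, so there is a single (double) tangent line v = 0, i.e. y = -2. Restricting the cubic part to that line (v = 0) leaves u**3 ≠ 0, so f is not divisible by v and the branch is v² ≈ -u**3 to lowest order — this is a cusp.
Classification: cusp.


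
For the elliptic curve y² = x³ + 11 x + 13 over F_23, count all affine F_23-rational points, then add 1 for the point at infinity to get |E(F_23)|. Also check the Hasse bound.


Affine points = {(0, 6), (0, 17), (1, 5), (1, 18), (3, 2), (3, 21), (4, 11), (4, 12), (5, 3), (5, 20), (9, 6), (9, 17), (11, 4), (11, 19), (14, 6), (14, 17), (21, 11), (21, 12), (22, 1), (22, 22)}; affine count = 20; |E(F_23)| = 21.

Discriminant check: Δ ∝ 4a³ + 27b² = 4·11³ + 27·13² = 4·1331 + 27·169 ≡ 20 (mod 23). Nonzero ⇒ E is nonsingular.
For each x ∈ F_23, compute rhs = x³ + 11·x + 13 mod 23, then count y ∈ F_23 with y² ≡ rhs.
  x = 0: rhs = 13, matching y values: 6, 17 (2 points).
  x = 1: rhs = 2, matching y values: 5, 18 (2 points).
  x = 2: rhs = 20, matching y values: none (0 points).
  x = 3: rhs = 4, matching y values: 2, 21 (2 points).
  x = 4: rhs = 6, matching y values: 11, 12 (2 points).
  x = 5: rhs = 9, matching y values: 3, 20 (2 points).
  x = 6: rhs = 19, matching y values: none (0 points).
  x = 7: rhs = 19, matching y values: none (0 points).
  x = 8: rhs = 15, matching y values: none (0 points).
  x = 9: rhs = 13, matching y values: 6, 17 (2 points).
  x = 10: rhs = 19, matching y values: none (0 points).
  x = 11: rhs = 16, matching y values: 4, 19 (2 points).
  x = 12: rhs = 10, matching y values: none (0 points).
  x = 13: rhs = 7, matching y values: none (0 points).
  x = 14: rhs = 13, matching y values: 6, 17 (2 points).
  x = 15: rhs = 11, matching y values: none (0 points).
  x = 16: rhs = 7, matching y values: none (0 points).
  x = 17: rhs = 7, matching y values: none (0 points).
  x = 18: rhs = 17, matching y values: none (0 points).
  x = 19: rhs = 20, matching y values: none (0 points).
  x = 20: rhs = 22, matching y values: none (0 points).
  x = 21: rhs = 6, matching y values: 11, 12 (2 points).
  x = 22: rhs = 1, matching y values: 1, 22 (2 points).
Total affine count: 20.
Full point count |E(F_23)| = 20 + 1 = 21.
Hasse bound: |21 − (23+1)| = |-3| = 3 ≤ 2√23 ≈ 9.5917 ✓.


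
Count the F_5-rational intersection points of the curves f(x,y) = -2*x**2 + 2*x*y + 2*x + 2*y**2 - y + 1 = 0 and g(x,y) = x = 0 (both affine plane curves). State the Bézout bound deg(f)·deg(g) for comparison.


Common zeros: ∅; count = 0; Bézout bound = 2.

deg(f) = 2, deg(g) = 1, so Bézout bound = 2.
Scan x ∈ F_5. For each x, list the y ∈ F_5 with f(x, y) ≡ 0 and those with g(x, y) ≡ 0 (mod 5); the common zeros in that column are the intersection.
  x = 0: f ≡ 0 at y ∈ ∅; g ≡ 0 at y ∈ {0, 1, 2, 3, 4}; common: ∅.
  x = 1: f ≡ 0 at y ∈ ∅; g ≡ 0 at y ∈ ∅; common: ∅.
  x = 2: f ≡ 0 at y ∈ ∅; g ≡ 0 at y ∈ ∅; common: ∅.
  x = 3: f ≡ 0 at y ∈ ∅; g ≡ 0 at y ∈ ∅; common: ∅.
  x = 4: f ≡ 0 at y ∈ ∅; g ≡ 0 at y ∈ ∅; common: ∅.
Collecting: common zeros = ∅, so the count is 0.
Comparison with the Bézout bound: 0 ≤ 2 = deg(f)·deg(g), as expected for curves with no common component (the affine F_5-count falls short of the bound because intersections may lie at infinity, over extension fields, or carry multiplicity).


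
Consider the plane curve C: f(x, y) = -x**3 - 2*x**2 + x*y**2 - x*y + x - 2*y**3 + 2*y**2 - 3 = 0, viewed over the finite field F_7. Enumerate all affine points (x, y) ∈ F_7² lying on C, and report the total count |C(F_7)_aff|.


Affine F_7-points: {(0, 5), (1, 3), (2, 2), (3, 3), (3, 4), (3, 6), (5, 5)}; count = 7.

For each of the 49 pairs (x, y) ∈ F_7², evaluate f(x, y) mod 7. Record the zeros.
  x = 0: [0↦4, 1↦4, 2↦3, 3↦3, 4↦6, 5↦0, 6↦1]  zeros at y ∈ {5}
  x = 1: [0↦2, 1↦2, 2↦3, 3↦0, 4↦2, 5↦4, 6↦1]  zeros at y ∈ {3}
  x = 2: [0↦4, 1↦4, 2↦0, 3↦1, 4↦2, 5↦5, 6↦5]  zeros at y ∈ {2}
  x = 3: [0↦4, 1↦4, 2↦2, 3↦0, 4↦0, 5↦4, 6↦0]  zeros at y ∈ {3, 4, 6}
  x = 4: [0↦3, 1↦3, 2↦3, 3↦5, 4↦4, 5↦2, 6↦1]  zeros at y ∈ ∅
  x = 5: [0↦2, 1↦2, 2↦4, 3↦3, 4↦1, 5↦0, 6↦2]  zeros at y ∈ {5}
  x = 6: [0↦2, 1↦2, 2↦6, 3↦2, 4↦6, 5↦6, 6↦4]  zeros at y ∈ ∅
Collecting zeros: affine points = {(0, 5), (1, 3), (2, 2), (3, 3), (3, 4), (3, 6), (5, 5)}.
Total count |C(F_7)_aff| = 7.


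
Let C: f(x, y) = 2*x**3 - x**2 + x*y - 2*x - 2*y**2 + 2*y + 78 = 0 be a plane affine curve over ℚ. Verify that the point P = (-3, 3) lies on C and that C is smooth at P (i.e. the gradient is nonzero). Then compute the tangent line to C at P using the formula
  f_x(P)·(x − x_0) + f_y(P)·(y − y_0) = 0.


Tangent line at P: 61*x - 13*y + 222 = 0.

Step 1: f(-3, 3) = 0, so P lies on C.
Step 2: partial derivatives
  f_x(x, y) = 6*x**2 - 2*x + y - 2, f_y(x, y) = x - 4*y + 2.
  f_x(P) = 61, f_y(P) = -13 (gradient nonzero, so P is smooth).
Step 3: tangent line at P: 61·(x − -3) + -13·(y − 3) = 0.
Expanding: 61*x - 13*y + 222 = 0.


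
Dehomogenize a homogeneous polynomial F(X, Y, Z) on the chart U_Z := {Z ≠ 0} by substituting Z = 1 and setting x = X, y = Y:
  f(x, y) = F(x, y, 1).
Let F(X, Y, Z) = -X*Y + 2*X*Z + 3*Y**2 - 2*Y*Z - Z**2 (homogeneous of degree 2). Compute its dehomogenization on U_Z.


f(x, y) = -x*y + 2*x + 3*y**2 - 2*y - 1

On U_Z we set Z = 1. Each monomial c·X^i·Y^j·Z^k in F becomes c·x^i·y^j·1^k = c·x^i·y^j.
Substituting Z = 1: F(X, Y, 1) = -x*y + 2*x + 3*y**2 - 2*y - 1.
Note: deg(f) ≤ deg(F) = 2; strict inequality happens when F is divisible by Z (lost terms).


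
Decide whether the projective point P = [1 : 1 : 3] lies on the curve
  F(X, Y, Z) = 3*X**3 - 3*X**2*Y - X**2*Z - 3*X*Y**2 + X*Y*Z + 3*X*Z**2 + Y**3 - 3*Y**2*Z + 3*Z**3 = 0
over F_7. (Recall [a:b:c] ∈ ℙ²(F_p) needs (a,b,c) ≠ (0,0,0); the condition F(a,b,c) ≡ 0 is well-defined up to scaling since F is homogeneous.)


F(1,1,3) ≡ 6 (mod 7); P is NOT on the curve.

Evaluate F(1, 1, 3) term-by-term (mod 7).
  3*X**3 ↦ 3·1·1·1 = 3
  -3*X**2*Y ↦ -3·1·1·1 = -3
  -X**2*Z ↦ -1·1·1·3 = -3
  -3*X*Y**2 ↦ -3·1·1·1 = -3
  X*Y*Z ↦ 1·1·1·3 = 3
  3*X*Z**2 ↦ 3·1·1·9 = 27
  Y**3 ↦ 1·1·1·1 = 1
  -3*Y**2*Z ↦ -3·1·1·3 = -9
  3*Z**3 ↦ 3·1·1·27 = 81
Sum: F(1, 1, 3) = (3) + (-3) + (-3) + (-3) + (3) + (27) + (1) + (-9) + (81) = 97.
Reducing mod 7: 97 ≡ 6 (mod 7).
Since F(a, b, c) ≡ 6 ≠ 0 (mod 7), P does NOT lie on the curve.


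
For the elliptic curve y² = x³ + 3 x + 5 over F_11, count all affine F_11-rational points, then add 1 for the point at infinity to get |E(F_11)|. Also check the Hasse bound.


Affine points = {(0, 4), (0, 7), (1, 3), (1, 8), (4, 2), (4, 9), (10, 1), (10, 10)}; affine count = 8; |E(F_11)| = 9.

Discriminant check: Δ ∝ 4a³ + 27b² = 4·3³ + 27·5² = 4·27 + 27·25 ≡ 2 (mod 11). Nonzero ⇒ E is nonsingular.
For each x ∈ F_11, compute rhs = x³ + 3·x + 5 mod 11, then count y ∈ F_11 with y² ≡ rhs.
  x = 0: rhs = 5, matching y values: 4, 7 (2 points).
  x = 1: rhs = 9, matching y values: 3, 8 (2 points).
  x = 2: rhs = 8, matching y values: none (0 points).
  x = 3: rhs = 8, matching y values: none (0 points).
  x = 4: rhs = 4, matching y values: 2, 9 (2 points).
  x = 5: rhs = 2, matching y values: none (0 points).
  x = 6: rhs = 8, matching y values: none (0 points).
  x = 7: rhs = 6, matching y values: none (0 points).
  x = 8: rhs = 2, matching y values: none (0 points).
  x = 9: rhs = 2, matching y values: none (0 points).
  x = 10: rhs = 1, matching y values: 1, 10 (2 points).
Total affine count: 8.
Full point count |E(F_11)| = 8 + 1 = 9.
Hasse bound: |9 − (11+1)| = |-3| = 3 ≤ 2√11 ≈ 6.6332 ✓.


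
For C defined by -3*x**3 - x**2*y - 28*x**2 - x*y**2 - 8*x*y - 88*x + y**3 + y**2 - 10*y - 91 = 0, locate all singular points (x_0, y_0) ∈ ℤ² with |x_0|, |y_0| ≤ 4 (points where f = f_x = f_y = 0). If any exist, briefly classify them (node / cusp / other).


Singular points: {(-3, -1)}; classification: cusp.

Compute partial derivatives:
  f_x = -9*x**2 - 2*x*y - 56*x - y**2 - 8*y - 88.
  f_y = -x**2 - 2*x*y - 8*x + 3*y**2 + 2*y - 10.
Scan x_0 ∈ {−4, ..., 4}. For each x_0, f_y(x_0, y) is a polynomial in y; find its integer roots y ∈ {−4, ..., 4}, then test f_x and f at those candidates.
  x = -4: f_y(-4, y) = 3*y**2 + 10*y + 6; no integer root y with |y| ≤ 4.
  x = -3: f_y(-3, y) = 3*y**2 + 8*y + 5; vanishes at y ∈ {-1}. (-3, -1): f_x = 0, f = 0 — SINGULAR.
  x = -2: f_y(-2, y) = 3*y**2 + 6*y + 2; no integer root y with |y| ≤ 4.
  x = -1: f_y(-1, y) = 3*y**2 + 4*y - 3; no integer root y with |y| ≤ 4.
  x = 0: f_y(0, y) = 3*y**2 + 2*y - 10; no integer root y with |y| ≤ 4.
  x = 1: f_y(1, y) = 3*y**2 - 19; no integer root y with |y| ≤ 4.
  x = 2: f_y(2, y) = 3*y**2 - 2*y - 30; no integer root y with |y| ≤ 4.
  x = 3: f_y(3, y) = 3*y**2 - 4*y - 43; no integer root y with |y| ≤ 4.
  x = 4: f_y(4, y) = 3*y**2 - 6*y - 58; no integer root y with |y| ≤ 4.
Only singular point on the grid: (-3, -1).
Classify: substitute x = -3 + u, y = -1 + v and expand: f = -3*u**3 - u**2*v - u*v**2 + v**3 + v**2.
No constant or linear terms (consistent with a singular point). Quadratic part: v**2. Cubic part: -3*u**3 - u**2*v - u*v**2 + v**3.
The quadratic part v**2 is a perfect square, so there is a single (double) tangent line v = 0, i.e. y = -1. Restricting the cubic part to that line (v = 0) leaves -3*u**3 ≠ 0, so f is not divisible by v and the branch is v² ≈ 3*u**3 to lowest order — this is a cusp.
Classification: cusp.


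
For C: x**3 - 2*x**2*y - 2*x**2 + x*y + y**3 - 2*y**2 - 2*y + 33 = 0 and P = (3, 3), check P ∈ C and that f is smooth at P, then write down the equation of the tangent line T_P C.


Tangent line at P: -18*x - 2*y + 60 = 0.

Step 1: f(3, 3) = 0, so P lies on C.
Step 2: partial derivatives
  f_x(x, y) = 3*x**2 - 4*x*y - 4*x + y, f_y(x, y) = -2*x**2 + x + 3*y**2 - 4*y - 2.
  f_x(P) = -18, f_y(P) = -2 (gradient nonzero, so P is smooth).
Step 3: tangent line at P: -18·(x − 3) + -2·(y − 3) = 0.
Expanding: -18*x - 2*y + 60 = 0.


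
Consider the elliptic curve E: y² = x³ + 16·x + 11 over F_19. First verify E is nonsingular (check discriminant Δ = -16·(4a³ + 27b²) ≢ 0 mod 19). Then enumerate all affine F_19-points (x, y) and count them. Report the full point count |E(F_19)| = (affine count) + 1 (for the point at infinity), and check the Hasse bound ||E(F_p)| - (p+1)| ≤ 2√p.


Affine points = {(0, 7), (0, 12), (1, 3), (1, 16), (4, 5), (4, 14), (5, 8), (5, 11), (6, 0), (8, 9), (8, 10), (11, 6), (11, 13), (15, 4), (15, 15), (17, 3), (17, 16)}; affine count = 17; |E(F_19)| = 18.

Discriminant check: Δ ∝ 4a³ + 27b² = 4·16³ + 27·11² = 4·4096 + 27·121 ≡ 5 (mod 19). Nonzero ⇒ E is nonsingular.
For each x ∈ F_19, compute rhs = x³ + 16·x + 11 mod 19, then count y ∈ F_19 with y² ≡ rhs.
  x = 0: rhs = 11, matching y values: 7, 12 (2 points).
  x = 1: rhs = 9, matching y values: 3, 16 (2 points).
  x = 2: rhs = 13, matching y values: none (0 points).
  x = 3: rhs = 10, matching y values: none (0 points).
  x = 4: rhs = 6, matching y values: 5, 14 (2 points).
  x = 5: rhs = 7, matching y values: 8, 11 (2 points).
  x = 6: rhs = 0, matching y values: 0 (1 points).
  x = 7: rhs = 10, matching y values: none (0 points).
  x = 8: rhs = 5, matching y values: 9, 10 (2 points).
  x = 9: rhs = 10, matching y values: none (0 points).
  x = 10: rhs = 12, matching y values: none (0 points).
  x = 11: rhs = 17, matching y values: 6, 13 (2 points).
  x = 12: rhs = 12, matching y values: none (0 points).
  x = 13: rhs = 3, matching y values: none (0 points).
  x = 14: rhs = 15, matching y values: none (0 points).
  x = 15: rhs = 16, matching y values: 4, 15 (2 points).
  x = 16: rhs = 12, matching y values: none (0 points).
  x = 17: rhs = 9, matching y values: 3, 16 (2 points).
  x = 18: rhs = 13, matching y values: none (0 points).
Total affine count: 17.
Full point count |E(F_19)| = 17 + 1 = 18.
Hasse bound: |18 − (19+1)| = |-2| = 2 ≤ 2√19 ≈ 8.7178 ✓.


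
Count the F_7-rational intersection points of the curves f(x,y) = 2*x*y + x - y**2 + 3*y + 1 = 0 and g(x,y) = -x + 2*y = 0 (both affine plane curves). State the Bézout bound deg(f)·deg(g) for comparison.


Common zeros: ∅; count = 0; Bézout bound = 2.

deg(f) = 2, deg(g) = 1, so Bézout bound = 2.
Scan x ∈ F_7. For each x, list the y ∈ F_7 with f(x, y) ≡ 0 and those with g(x, y) ≡ 0 (mod 7); the common zeros in that column are the intersection.
  x = 0: f ≡ 0 at y ∈ ∅; g ≡ 0 at y ∈ {0}; common: ∅.
  x = 1: f ≡ 0 at y ∈ ∅; g ≡ 0 at y ∈ {4}; common: ∅.
  x = 2: f ≡ 0 at y ∈ ∅; g ≡ 0 at y ∈ {1}; common: ∅.
  x = 3: f ≡ 0 at y ∈ ∅; g ≡ 0 at y ∈ {5}; common: ∅.
  x = 4: f ≡ 0 at y ∈ {5, 6}; g ≡ 0 at y ∈ {2}; common: ∅.
  x = 5: f ≡ 0 at y ∈ {2, 4}; g ≡ 0 at y ∈ {6}; common: ∅.
  x = 6: f ≡ 0 at y ∈ {0, 1}; g ≡ 0 at y ∈ {3}; common: ∅.
Collecting: common zeros = ∅, so the count is 0.
Comparison with the Bézout bound: 0 ≤ 2 = deg(f)·deg(g), as expected for curves with no common component (the affine F_7-count falls short of the bound because intersections may lie at infinity, over extension fields, or carry multiplicity).


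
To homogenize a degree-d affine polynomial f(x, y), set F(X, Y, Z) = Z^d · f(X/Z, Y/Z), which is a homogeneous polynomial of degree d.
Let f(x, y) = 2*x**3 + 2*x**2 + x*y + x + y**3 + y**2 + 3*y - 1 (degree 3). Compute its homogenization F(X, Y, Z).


F(X, Y, Z) = 2*X**3 + 2*X**2*Z + X*Y*Z + X*Z**2 + Y**3 + Y**2*Z + 3*Y*Z**2 - Z**3

deg(f) = 3.
Substitute x = X/Z, y = Y/Z into f, then multiply by Z^3.
  monomial 2·x^3·y^0 ↦ 2·X^3·Y^0·Z^0.
  monomial 2·x^2·y^0 ↦ 2·X^2·Y^0·Z^1.
  monomial 1·x^1·y^1 ↦ 1·X^1·Y^1·Z^1.
  monomial 1·x^1·y^0 ↦ 1·X^1·Y^0·Z^2.
  monomial 1·x^0·y^3 ↦ 1·X^0·Y^3·Z^0.
  monomial 1·x^0·y^2 ↦ 1·X^0·Y^2·Z^1.
  monomial 3·x^0·y^1 ↦ 3·X^0·Y^1·Z^2.
  monomial -1·x^0·y^0 ↦ -1·X^0·Y^0·Z^3.
Collecting: F(X, Y, Z) = 2*X**3 + 2*X**2*Z + X*Y*Z + X*Z**2 + Y**3 + Y**2*Z + 3*Y*Z**2 - Z**3.


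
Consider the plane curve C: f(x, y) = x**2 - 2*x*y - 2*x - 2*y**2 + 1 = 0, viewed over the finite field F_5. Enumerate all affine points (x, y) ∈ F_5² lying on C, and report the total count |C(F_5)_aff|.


Affine F_5-points: {(1, 0), (1, 4), (2, 1), (2, 2), (4, 2), (4, 4)}; count = 6.

For each of the 25 pairs (x, y) ∈ F_5², evaluate f(x, y) mod 5. Record the zeros.
  x = 0: [0↦1, 1↦4, 2↦3, 3↦3, 4↦4]  zeros at y ∈ ∅
  x = 1: [0↦0, 1↦1, 2↦3, 3↦1, 4↦0]  zeros at y ∈ {0, 4}
  x = 2: [0↦1, 1↦0, 2↦0, 3↦1, 4↦3]  zeros at y ∈ {1, 2}
  x = 3: [0↦4, 1↦1, 2↦4, 3↦3, 4↦3]  zeros at y ∈ ∅
  x = 4: [0↦4, 1↦4, 2↦0, 3↦2, 4↦0]  zeros at y ∈ {2, 4}
Collecting zeros: affine points = {(1, 0), (1, 4), (2, 1), (2, 2), (4, 2), (4, 4)}.
Total count |C(F_5)_aff| = 6.


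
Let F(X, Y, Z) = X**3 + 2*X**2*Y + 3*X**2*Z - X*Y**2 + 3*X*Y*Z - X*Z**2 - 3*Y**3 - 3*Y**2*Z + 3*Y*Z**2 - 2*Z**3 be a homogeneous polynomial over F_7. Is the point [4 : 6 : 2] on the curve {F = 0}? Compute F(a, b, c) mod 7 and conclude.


F(4,6,2) ≡ 4 (mod 7); P is NOT on the curve.

Evaluate F(4, 6, 2) term-by-term (mod 7).
  X**3 ↦ 1·64·1·1 = 64
  2*X**2*Y ↦ 2·16·6·1 = 192
  3*X**2*Z ↦ 3·16·1·2 = 96
  -X*Y**2 ↦ -1·4·36·1 = -144
  3*X*Y*Z ↦ 3·4·6·2 = 144
  -X*Z**2 ↦ -1·4·1·4 = -16
  -3*Y**3 ↦ -3·1·216·1 = -648
  -3*Y**2*Z ↦ -3·1·36·2 = -216
  3*Y*Z**2 ↦ 3·1·6·4 = 72
  -2*Z**3 ↦ -2·1·1·8 = -16
Sum: F(4, 6, 2) = (64) + (192) + (96) + (-144) + (144) + (-16) + (-648) + (-216) + (72) + (-16) = -472.
Reducing mod 7: -472 ≡ 4 (mod 7).
Since F(a, b, c) ≡ 4 ≠ 0 (mod 7), P does NOT lie on the curve.


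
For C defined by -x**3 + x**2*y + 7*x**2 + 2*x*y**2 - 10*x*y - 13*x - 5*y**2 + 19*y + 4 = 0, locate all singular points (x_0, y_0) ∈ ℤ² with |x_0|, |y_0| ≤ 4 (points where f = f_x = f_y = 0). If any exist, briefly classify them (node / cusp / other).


Singular points: {(3, 1)}; classification: node.

Compute partial derivatives:
  f_x = -3*x**2 + 2*x*y + 14*x + 2*y**2 - 10*y - 13.
  f_y = x**2 + 4*x*y - 10*x - 10*y + 19.
Scan x_0 ∈ {−4, ..., 4}. For each x_0, f_y(x_0, y) is a polynomial in y; find its integer roots y ∈ {−4, ..., 4}, then test f_x and f at those candidates.
  x = -4: f_y(-4, y) = 75 - 26*y; no integer root y with |y| ≤ 4.
  x = -3: f_y(-3, y) = 58 - 22*y; no integer root y with |y| ≤ 4.
  x = -2: f_y(-2, y) = 43 - 18*y; no integer root y with |y| ≤ 4.
  x = -1: f_y(-1, y) = 30 - 14*y; no integer root y with |y| ≤ 4.
  x = 0: f_y(0, y) = 19 - 10*y; no integer root y with |y| ≤ 4.
  x = 1: f_y(1, y) = 10 - 6*y; no integer root y with |y| ≤ 4.
  x = 2: f_y(2, y) = 3 - 2*y; no integer root y with |y| ≤ 4.
  x = 3: f_y(3, y) = 2*y - 2; vanishes at y ∈ {1}. (3, 1): f_x = 0, f = 0 — SINGULAR.
  x = 4: f_y(4, y) = 6*y - 5; no integer root y with |y| ≤ 4.
Only singular point on the grid: (3, 1).
Classify: substitute x = 3 + u, y = 1 + v and expand: f = -u**3 + u**2*v - u**2 + 2*u*v**2 + v**2.
No constant or linear terms (consistent with a singular point). Quadratic part: -u**2 + v**2. Cubic part: -u**3 + u**2*v + 2*u*v**2.
The quadratic part v**2 - u**2 = (v − u)(v + u) splits into two distinct linear factors, so there are two distinct tangent lines y − 1 = ±(x − 3) — this is a node (ordinary double point).
Classification: node.


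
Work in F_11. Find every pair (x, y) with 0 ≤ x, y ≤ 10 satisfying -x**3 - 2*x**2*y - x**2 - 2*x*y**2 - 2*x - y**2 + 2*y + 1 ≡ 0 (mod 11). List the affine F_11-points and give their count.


Affine F_11-points: {(2, 6), (4, 5), (4, 10), (5, 7), (8, 3), (8, 9), (9, 4), (9, 9)}; count = 8.

For each of the 121 pairs (x, y) ∈ F_11², evaluate f(x, y) mod 11. Record the zeros.
  x = 0: [0↦1, 1↦2, 2↦1, 3↦9, 4↦4, 5↦8, 6↦10, 7↦10, 8↦8, 9↦4, 10↦9]  zeros at y ∈ ∅
  x = 1: [0↦8, 1↦5, 2↦7, 3↦3, 4↦4, 5↦10, 6↦10, 7↦4, 8↦3, 9↦7, 10↦5]  zeros at y ∈ ∅
  x = 2: [0↦7, 1↦7, 2↦8, 3↦10, 4↦2, 5↦6, 6↦0, 7↦6, 8↦2, 9↦10, 10↦8]  zeros at y ∈ {6}
  x = 3: [0↦3, 1↦2, 2↦9, 3↦2, 4↦3, 5↦1, 6↦7, 7↦10, 8↦10, 9↦7, 10↦1]  zeros at y ∈ ∅
  x = 4: [0↦1, 1↦6, 2↦4, 3↦6, 4↦1, 5↦0, 6↦3, 7↦10, 8↦10, 9↦3, 10↦0]  zeros at y ∈ {5, 10}
  x = 5: [0↦6, 1↦2, 2↦9, 3↦5, 4↦1, 5↦8, 6↦4, 7↦0, 8↦7, 9↦3, 10↦10]  zeros at y ∈ {7}
  x = 6: [0↦1, 1↦6, 2↦7, 3↦4, 4↦8, 5↦8, 6↦4, 7↦7, 8↦6, 9↦1, 10↦3]  zeros at y ∈ ∅
  x = 7: [0↦2, 1↦1, 2↦3, 3↦8, 4↦5, 5↦5, 6↦8, 7↦3, 8↦1, 9↦2, 10↦6]  zeros at y ∈ ∅
  x = 8: [0↦3, 1↦3, 2↦2, 3↦0, 4↦8, 5↦4, 6↦10, 7↦4, 8↦8, 9↦0, 10↦2]  zeros at y ∈ {3, 9}
  x = 9: [0↦9, 1↦6, 2↦9, 3↦7, 4↦0, 5↦10, 6↦4, 7↦4, 8↦10, 9↦0, 10↦7]  zeros at y ∈ {4, 9}
  x = 10: [0↦3, 1↦4, 2↦7, 3↦1, 4↦8, 5↦6, 6↦6, 7↦8, 8↦1, 9↦7, 10↦4]  zeros at y ∈ ∅
Collecting zeros: affine points = {(2, 6), (4, 5), (4, 10), (5, 7), (8, 3), (8, 9), (9, 4), (9, 9)}.
Total count |C(F_11)_aff| = 8.


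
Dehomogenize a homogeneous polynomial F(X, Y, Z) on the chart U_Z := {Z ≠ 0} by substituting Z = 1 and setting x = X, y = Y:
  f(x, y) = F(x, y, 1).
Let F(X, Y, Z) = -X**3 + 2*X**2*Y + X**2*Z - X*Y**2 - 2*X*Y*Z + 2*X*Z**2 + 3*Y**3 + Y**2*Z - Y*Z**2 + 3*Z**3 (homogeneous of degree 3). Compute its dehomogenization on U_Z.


f(x, y) = -x**3 + 2*x**2*y + x**2 - x*y**2 - 2*x*y + 2*x + 3*y**3 + y**2 - y + 3

On U_Z we set Z = 1. Each monomial c·X^i·Y^j·Z^k in F becomes c·x^i·y^j·1^k = c·x^i·y^j.
Substituting Z = 1: F(X, Y, 1) = -x**3 + 2*x**2*y + x**2 - x*y**2 - 2*x*y + 2*x + 3*y**3 + y**2 - y + 3.
Note: deg(f) ≤ deg(F) = 3; strict inequality happens when F is divisible by Z (lost terms).


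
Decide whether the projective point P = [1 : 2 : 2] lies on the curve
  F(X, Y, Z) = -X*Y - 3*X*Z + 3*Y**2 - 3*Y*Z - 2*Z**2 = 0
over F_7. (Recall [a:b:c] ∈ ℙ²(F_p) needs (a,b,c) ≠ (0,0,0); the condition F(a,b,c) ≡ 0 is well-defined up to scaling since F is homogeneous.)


F(1,2,2) ≡ 5 (mod 7); P is NOT on the curve.

Evaluate F(1, 2, 2) term-by-term (mod 7).
  -X*Y ↦ -1·1·2·1 = -2
  -3*X*Z ↦ -3·1·1·2 = -6
  3*Y**2 ↦ 3·1·4·1 = 12
  -3*Y*Z ↦ -3·1·2·2 = -12
  -2*Z**2 ↦ -2·1·1·4 = -8
Sum: F(1, 2, 2) = (-2) + (-6) + (12) + (-12) + (-8) = -16.
Reducing mod 7: -16 ≡ 5 (mod 7).
Since F(a, b, c) ≡ 5 ≠ 0 (mod 7), P does NOT lie on the curve.


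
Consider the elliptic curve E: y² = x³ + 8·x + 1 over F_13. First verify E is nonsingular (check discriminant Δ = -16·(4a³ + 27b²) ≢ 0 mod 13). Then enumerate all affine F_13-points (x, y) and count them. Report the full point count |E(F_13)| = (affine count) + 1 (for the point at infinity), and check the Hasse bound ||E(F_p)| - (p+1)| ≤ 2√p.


Affine points = {(0, 1), (0, 12), (1, 6), (1, 7), (2, 5), (2, 8), (3, 0), (5, 6), (5, 7), (7, 6), (7, 7), (9, 3), (9, 10), (11, 4), (11, 9)}; affine count = 15; |E(F_13)| = 16.

Discriminant check: Δ ∝ 4a³ + 27b² = 4·8³ + 27·1² = 4·512 + 27·1 ≡ 8 (mod 13). Nonzero ⇒ E is nonsingular.
For each x ∈ F_13, compute rhs = x³ + 8·x + 1 mod 13, then count y ∈ F_13 with y² ≡ rhs.
  x = 0: rhs = 1, matching y values: 1, 12 (2 points).
  x = 1: rhs = 10, matching y values: 6, 7 (2 points).
  x = 2: rhs = 12, matching y values: 5, 8 (2 points).
  x = 3: rhs = 0, matching y values: 0 (1 points).
  x = 4: rhs = 6, matching y values: none (0 points).
  x = 5: rhs = 10, matching y values: 6, 7 (2 points).
  x = 6: rhs = 5, matching y values: none (0 points).
  x = 7: rhs = 10, matching y values: 6, 7 (2 points).
  x = 8: rhs = 5, matching y values: none (0 points).
  x = 9: rhs = 9, matching y values: 3, 10 (2 points).
  x = 10: rhs = 2, matching y values: none (0 points).
  x = 11: rhs = 3, matching y values: 4, 9 (2 points).
  x = 12: rhs = 5, matching y values: none (0 points).
Total affine count: 15.
Full point count |E(F_13)| = 15 + 1 = 16.
Hasse bound: |16 − (13+1)| = |2| = 2 ≤ 2√13 ≈ 7.2111 ✓.


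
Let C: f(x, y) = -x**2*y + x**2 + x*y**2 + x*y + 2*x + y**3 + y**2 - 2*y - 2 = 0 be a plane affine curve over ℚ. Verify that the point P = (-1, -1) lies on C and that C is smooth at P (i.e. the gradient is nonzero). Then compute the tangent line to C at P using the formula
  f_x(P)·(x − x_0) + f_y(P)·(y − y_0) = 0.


Tangent line at P: -2*x - y - 3 = 0.

Step 1: f(-1, -1) = 0, so P lies on C.
Step 2: partial derivatives
  f_x(x, y) = -2*x*y + 2*x + y**2 + y + 2, f_y(x, y) = -x**2 + 2*x*y + x + 3*y**2 + 2*y - 2.
  f_x(P) = -2, f_y(P) = -1 (gradient nonzero, so P is smooth).
Step 3: tangent line at P: -2·(x − -1) + -1·(y − -1) = 0.
Expanding: -2*x - y - 3 = 0.


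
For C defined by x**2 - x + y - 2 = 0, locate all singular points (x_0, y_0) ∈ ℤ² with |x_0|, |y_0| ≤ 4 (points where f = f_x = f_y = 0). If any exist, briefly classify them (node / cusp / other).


No singular points in the scanned grid; C is smooth there.

Compute partial derivatives:
  f_x = 2*x - 1.
  f_y = 1.
f_y = 1 is a nonzero constant, so f_y never vanishes: no point (x, y) can satisfy f = f_x = f_y = 0. In particular no (x, y) ∈ {−4, ..., 4}² is singular; the curve is smooth.


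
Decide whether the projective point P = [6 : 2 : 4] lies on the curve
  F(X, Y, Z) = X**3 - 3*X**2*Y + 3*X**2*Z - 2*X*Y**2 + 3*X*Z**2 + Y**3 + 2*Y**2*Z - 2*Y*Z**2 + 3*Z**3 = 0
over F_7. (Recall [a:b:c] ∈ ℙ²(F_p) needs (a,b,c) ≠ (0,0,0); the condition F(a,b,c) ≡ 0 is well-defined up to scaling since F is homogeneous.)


F(6,2,4) ≡ 0 (mod 7); P is on the curve.

Evaluate F(6, 2, 4) term-by-term (mod 7).
  X**3 ↦ 1·216·1·1 = 216
  -3*X**2*Y ↦ -3·36·2·1 = -216
  3*X**2*Z ↦ 3·36·1·4 = 432
  -2*X*Y**2 ↦ -2·6·4·1 = -48
  3*X*Z**2 ↦ 3·6·1·16 = 288
  Y**3 ↦ 1·1·8·1 = 8
  2*Y**2*Z ↦ 2·1·4·4 = 32
  -2*Y*Z**2 ↦ -2·1·2·16 = -64
  3*Z**3 ↦ 3·1·1·64 = 192
Sum: F(6, 2, 4) = (216) + (-216) + (432) + (-48) + (288) + (8) + (32) + (-64) + (192) = 840.
Reducing mod 7: 840 ≡ 0 (mod 7).
Since F(a, b, c) ≡ 0 (mod 7), P lies on the curve.


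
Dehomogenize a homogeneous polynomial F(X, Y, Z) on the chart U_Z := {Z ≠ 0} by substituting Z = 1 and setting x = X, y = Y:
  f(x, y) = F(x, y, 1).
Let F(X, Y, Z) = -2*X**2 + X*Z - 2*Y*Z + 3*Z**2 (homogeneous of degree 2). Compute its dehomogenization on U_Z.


f(x, y) = -2*x**2 + x - 2*y + 3

On U_Z we set Z = 1. Each monomial c·X^i·Y^j·Z^k in F becomes c·x^i·y^j·1^k = c·x^i·y^j.
Substituting Z = 1: F(X, Y, 1) = -2*x**2 + x - 2*y + 3.
Note: deg(f) ≤ deg(F) = 2; strict inequality happens when F is divisible by Z (lost terms).


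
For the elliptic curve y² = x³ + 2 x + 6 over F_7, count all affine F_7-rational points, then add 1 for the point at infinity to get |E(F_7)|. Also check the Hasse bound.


Affine points = {(1, 3), (1, 4), (2, 2), (2, 5), (3, 2), (3, 5), (4, 1), (4, 6), (5, 1), (5, 6)}; affine count = 10; |E(F_7)| = 11.

Discriminant check: Δ ∝ 4a³ + 27b² = 4·2³ + 27·6² = 4·8 + 27·36 ≡ 3 (mod 7). Nonzero ⇒ E is nonsingular.
For each x ∈ F_7, compute rhs = x³ + 2·x + 6 mod 7, then count y ∈ F_7 with y² ≡ rhs.
  x = 0: rhs = 6, matching y values: none (0 points).
  x = 1: rhs = 2, matching y values: 3, 4 (2 points).
  x = 2: rhs = 4, matching y values: 2, 5 (2 points).
  x = 3: rhs = 4, matching y values: 2, 5 (2 points).
  x = 4: rhs = 1, matching y values: 1, 6 (2 points).
  x = 5: rhs = 1, matching y values: 1, 6 (2 points).
  x = 6: rhs = 3, matching y values: none (0 points).
Total affine count: 10.
Full point count |E(F_7)| = 10 + 1 = 11.
Hasse bound: |11 − (7+1)| = |3| = 3 ≤ 2√7 ≈ 5.2915 ✓.


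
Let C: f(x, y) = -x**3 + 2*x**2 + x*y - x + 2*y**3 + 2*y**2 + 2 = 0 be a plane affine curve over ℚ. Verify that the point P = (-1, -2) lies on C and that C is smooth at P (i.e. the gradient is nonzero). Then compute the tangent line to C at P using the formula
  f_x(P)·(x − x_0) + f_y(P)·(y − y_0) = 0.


Tangent line at P: -10*x + 15*y + 20 = 0.

Step 1: f(-1, -2) = 0, so P lies on C.
Step 2: partial derivatives
  f_x(x, y) = -3*x**2 + 4*x + y - 1, f_y(x, y) = x + 6*y**2 + 4*y.
  f_x(P) = -10, f_y(P) = 15 (gradient nonzero, so P is smooth).
Step 3: tangent line at P: -10·(x − -1) + 15·(y − -2) = 0.
Expanding: -10*x + 15*y + 20 = 0.


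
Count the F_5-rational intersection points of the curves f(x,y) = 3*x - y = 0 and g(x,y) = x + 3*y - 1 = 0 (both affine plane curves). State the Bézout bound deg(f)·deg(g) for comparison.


Common zeros: ∅; count = 0; Bézout bound = 1.

deg(f) = 1, deg(g) = 1, so Bézout bound = 1.
Scan x ∈ F_5. For each x, list the y ∈ F_5 with f(x, y) ≡ 0 and those with g(x, y) ≡ 0 (mod 5); the common zeros in that column are the intersection.
  x = 0: f ≡ 0 at y ∈ {0}; g ≡ 0 at y ∈ {2}; common: ∅.
  x = 1: f ≡ 0 at y ∈ {3}; g ≡ 0 at y ∈ {0}; common: ∅.
  x = 2: f ≡ 0 at y ∈ {1}; g ≡ 0 at y ∈ {3}; common: ∅.
  x = 3: f ≡ 0 at y ∈ {4}; g ≡ 0 at y ∈ {1}; common: ∅.
  x = 4: f ≡ 0 at y ∈ {2}; g ≡ 0 at y ∈ {4}; common: ∅.
Collecting: common zeros = ∅, so the count is 0.
Comparison with the Bézout bound: 0 ≤ 1 = deg(f)·deg(g), as expected for curves with no common component (the affine F_5-count falls short of the bound because intersections may lie at infinity, over extension fields, or carry multiplicity).


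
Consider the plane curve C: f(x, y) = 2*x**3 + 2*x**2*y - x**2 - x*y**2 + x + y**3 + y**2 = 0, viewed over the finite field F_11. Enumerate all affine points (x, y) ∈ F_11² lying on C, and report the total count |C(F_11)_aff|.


Affine F_11-points: {(0, 0), (0, 10), (2, 1), (2, 5), (2, 6), (4, 2), (7, 1), (7, 6), (7, 10), (8, 0), (9, 0), (10, 7)}; count = 12.

For each of the 121 pairs (x, y) ∈ F_11², evaluate f(x, y) mod 11. Record the zeros.
  x = 0: [0↦0, 1↦2, 2↦1, 3↦3, 4↦3, 5↦7, 6↦10, 7↦7, 8↦4, 9↦7, 10↦0]  zeros at y ∈ {0, 10}
  x = 1: [0↦2, 1↦5, 2↦3, 3↦2, 4↦8, 5↦5, 6↦10, 7↦7, 8↦2, 9↦1, 10↦10]  zeros at y ∈ ∅
  x = 2: [0↦3, 1↦0, 2↦1, 3↦1, 4↦6, 5↦0, 6↦0, 7↦1, 8↦9, 9↦8, 10↦4]  zeros at y ∈ {1, 5, 6}
  x = 3: [0↦4, 1↦10, 2↦7, 3↦1, 4↦9, 5↦4, 6↦3, 7↦1, 8↦4, 9↦7, 10↦5]  zeros at y ∈ ∅
  x = 4: [0↦6, 1↦3, 2↦0, 3↦3, 4↦7, 5↦7, 6↦9, 7↦8, 8↦10, 9↦10, 10↦3]  zeros at y ∈ {2}
  x = 5: [0↦10, 1↦2, 2↦3, 3↦8, 4↦1, 5↦10, 6↦8, 7↦1, 8↦6, 9↦7, 10↦10]  zeros at y ∈ ∅
  x = 6: [0↦6, 1↦8, 2↦6, 3↦6, 4↦3, 5↦3, 6↦1, 7↦3, 8↦4, 9↦10, 10↦5]  zeros at y ∈ ∅
  x = 7: [0↦6, 1↦0, 2↦10, 3↦9, 4↦3, 5↦9, 6↦0, 7↦4, 8↦5, 9↦9, 10↦0]  zeros at y ∈ {1, 6, 10}
  x = 8: [0↦0, 1↦1, 2↦5, 3↦7, 4↦2, 5↦7, 6↦6, 7↦5, 8↦10, 9↦5, 10↦7]  zeros at y ∈ {0}
  x = 9: [0↦0, 1↦1, 2↦3, 3↦1, 4↦1, 5↦9, 6↦9, 7↦7, 8↦9, 9↦10, 10↦5]  zeros at y ∈ {0}
  x = 10: [0↦7, 1↦1, 2↦5, 3↦3, 4↦1, 5↦5, 6↦10, 7↦0, 8↦3, 9↦3, 10↦6]  zeros at y ∈ {7}
Collecting zeros: affine points = {(0, 0), (0, 10), (2, 1), (2, 5), (2, 6), (4, 2), (7, 1), (7, 6), (7, 10), (8, 0), (9, 0), (10, 7)}.
Total count |C(F_11)_aff| = 12.


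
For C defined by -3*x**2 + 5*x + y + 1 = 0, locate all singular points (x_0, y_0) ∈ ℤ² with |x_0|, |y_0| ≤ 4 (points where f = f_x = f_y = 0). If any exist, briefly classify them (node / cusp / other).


No singular points in the scanned grid; C is smooth there.

Compute partial derivatives:
  f_x = 5 - 6*x.
  f_y = 1.
f_y = 1 is a nonzero constant, so f_y never vanishes: no point (x, y) can satisfy f = f_x = f_y = 0. In particular no (x, y) ∈ {−4, ..., 4}² is singular; the curve is smooth.


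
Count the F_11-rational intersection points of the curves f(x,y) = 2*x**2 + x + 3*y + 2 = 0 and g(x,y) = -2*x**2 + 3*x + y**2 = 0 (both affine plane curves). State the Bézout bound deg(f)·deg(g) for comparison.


Common zeros: ∅; count = 0; Bézout bound = 4.

deg(f) = 2, deg(g) = 2, so Bézout bound = 4.
Scan x ∈ F_11. For each x, list the y ∈ F_11 with f(x, y) ≡ 0 and those with g(x, y) ≡ 0 (mod 11); the common zeros in that column are the intersection.
  x = 0: f ≡ 0 at y ∈ {3}; g ≡ 0 at y ∈ {0}; common: ∅.
  x = 1: f ≡ 0 at y ∈ {2}; g ≡ 0 at y ∈ ∅; common: ∅.
  x = 2: f ≡ 0 at y ∈ {7}; g ≡ 0 at y ∈ ∅; common: ∅.
  x = 3: f ≡ 0 at y ∈ {7}; g ≡ 0 at y ∈ {3, 8}; common: ∅.
  x = 4: f ≡ 0 at y ∈ {2}; g ≡ 0 at y ∈ {3, 8}; common: ∅.
  x = 5: f ≡ 0 at y ∈ {3}; g ≡ 0 at y ∈ ∅; common: ∅.
  x = 6: f ≡ 0 at y ∈ {10}; g ≡ 0 at y ∈ ∅; common: ∅.
  x = 7: f ≡ 0 at y ∈ {1}; g ≡ 0 at y ∈ {0}; common: ∅.
  x = 8: f ≡ 0 at y ∈ {9}; g ≡ 0 at y ∈ {4, 7}; common: ∅.
  x = 9: f ≡ 0 at y ∈ {1}; g ≡ 0 at y ∈ {5, 6}; common: ∅.
  x = 10: f ≡ 0 at y ∈ {10}; g ≡ 0 at y ∈ {4, 7}; common: ∅.
Collecting: common zeros = ∅, so the count is 0.
Comparison with the Bézout bound: 0 ≤ 4 = deg(f)·deg(g), as expected for curves with no common component (the affine F_11-count falls short of the bound because intersections may lie at infinity, over extension fields, or carry multiplicity).
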